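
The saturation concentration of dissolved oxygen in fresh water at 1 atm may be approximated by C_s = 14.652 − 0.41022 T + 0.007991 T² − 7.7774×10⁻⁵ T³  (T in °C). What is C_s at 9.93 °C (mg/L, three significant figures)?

C_s = 14.652 − 0.41022×9.93 + 0.007991×9.93² − 7.7774×10⁻⁵×9.93³ = 11.29 mg/L.

C_s ≈ 11.3 mg/L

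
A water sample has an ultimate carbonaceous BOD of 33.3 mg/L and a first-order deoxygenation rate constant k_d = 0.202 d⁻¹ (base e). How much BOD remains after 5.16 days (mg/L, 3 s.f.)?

L ≈ 11.7 mg/L

L_t = L₀ e^(−k_d t) = 33.3 × e^(−0.202×5.16) = 33.3 × 0.3526 = 11.74 mg/L.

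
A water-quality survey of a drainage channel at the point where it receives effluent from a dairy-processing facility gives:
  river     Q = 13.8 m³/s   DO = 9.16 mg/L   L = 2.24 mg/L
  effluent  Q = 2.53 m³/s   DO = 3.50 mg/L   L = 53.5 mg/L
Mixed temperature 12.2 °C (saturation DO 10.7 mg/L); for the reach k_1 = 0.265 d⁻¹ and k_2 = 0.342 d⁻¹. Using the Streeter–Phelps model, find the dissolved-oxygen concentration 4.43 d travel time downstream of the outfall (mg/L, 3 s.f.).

DO ≈ 7.04 mg/L

Mixed DO = (13.8×9.16 + 2.53×3.50)/(13.8+2.53) = 135.3/16.33 = 8.283 mg/L.
Mixed L₀ = (13.8×2.24 + 2.53×53.5)/(16.33) = 166.3/16.33 = 10.18 mg/L.
Initial deficit D₀ = C_s − DO₀ = 10.7 − 8.283 = 2.417 mg/L.
D(4.43) = [0.265×10.18/(0.342−0.265)](e^(−0.265×4.43) − e^(−0.342×4.43)) + 2.417 e^(−0.342×4.43)
= 35.04 × (0.3091 − 0.2198) + 2.417 × 0.2198 = 3.662 mg/L.
DO = 10.7 − 3.662 = 7.038 mg/L.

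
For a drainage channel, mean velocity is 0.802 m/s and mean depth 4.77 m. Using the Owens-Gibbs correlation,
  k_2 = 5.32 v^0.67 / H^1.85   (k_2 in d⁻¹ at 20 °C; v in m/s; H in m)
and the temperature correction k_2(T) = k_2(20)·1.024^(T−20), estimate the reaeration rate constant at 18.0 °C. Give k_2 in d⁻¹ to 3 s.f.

k_2(20) = 5.32 × 0.802^0.67 / 4.77^1.85 = 5.32 × 0.8626 / 18.00 = 0.2549 d⁻¹.
k_2(18.0) = 0.2549 × 1.024^(18.0−20) = 0.2549 × 0.9537 = 0.2431 d⁻¹.

k_2 ≈ 0.243 d⁻¹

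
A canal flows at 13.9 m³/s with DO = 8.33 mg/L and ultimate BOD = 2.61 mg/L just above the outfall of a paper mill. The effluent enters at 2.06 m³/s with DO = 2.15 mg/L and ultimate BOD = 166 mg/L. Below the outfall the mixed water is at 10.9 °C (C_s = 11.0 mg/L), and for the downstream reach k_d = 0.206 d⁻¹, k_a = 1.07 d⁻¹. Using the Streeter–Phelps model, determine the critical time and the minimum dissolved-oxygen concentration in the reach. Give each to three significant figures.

t_c ≈ 0.806 d; minimum DO ≈ 7.14 mg/L

Mixed DO = (13.9×8.33 + 2.06×2.15)/(13.9+2.06) = 120.2/15.96 = 7.532 mg/L.
Mixed L₀ = (13.9×2.61 + 2.06×166)/(15.96) = 378.2/15.96 = 23.70 mg/L.
Initial deficit D₀ = C_s − DO₀ = 11.0 − 7.532 = 3.468 mg/L.
t_c = (1/0.8640) ln[(1.07/0.206)(1 − 3.468×0.8640/(0.206×23.70))] = 1.157 × ln(2.007) = 0.8060 d.
D_c = (0.206/1.07) × 23.70 × e^(−0.206×0.8060) = 0.1925 × 23.70 × 0.8470 = 3.865 mg/L.
Minimum DO = 11.0 − 3.865 = 7.135 mg/L.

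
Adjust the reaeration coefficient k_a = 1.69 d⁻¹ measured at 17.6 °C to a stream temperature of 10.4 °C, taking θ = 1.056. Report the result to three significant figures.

k_a ≈ 1.14 d⁻¹

k_a(T₂) = k_a(T₁) · θ^(T₂−T₁) = 1.69 × 1.056^(10.4−17.6)
= 1.69 × 1.056^-7.20 = 1.69 × 0.6755 = 1.142 d⁻¹.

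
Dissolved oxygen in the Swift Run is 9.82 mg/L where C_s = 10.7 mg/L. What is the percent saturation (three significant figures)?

91.8 % saturation

% saturation = C/C_s × 100 = 9.82/10.7 × 100 = 91.8 %.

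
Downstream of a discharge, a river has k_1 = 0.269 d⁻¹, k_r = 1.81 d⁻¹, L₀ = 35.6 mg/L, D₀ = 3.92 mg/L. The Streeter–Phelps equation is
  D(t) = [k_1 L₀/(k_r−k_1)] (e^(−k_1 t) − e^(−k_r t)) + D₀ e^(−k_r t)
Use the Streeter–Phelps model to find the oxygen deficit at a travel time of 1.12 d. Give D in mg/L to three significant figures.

D ≈ 4.30 mg/L

k_1 L₀/(k_r−k_1) = 0.269×35.6/(1.81−0.269) = 9.576/1.541 = 6.214 mg/L.
e^(−k_1 t) = e^(−0.269×1.120) = 0.7399; e^(−k_r t) = e^(−1.81×1.120) = 0.1317.
D = 6.214 × (0.7399 − 0.1317) + 3.92 × 0.1317 = 3.779 + 0.5163 = 4.296 mg/L.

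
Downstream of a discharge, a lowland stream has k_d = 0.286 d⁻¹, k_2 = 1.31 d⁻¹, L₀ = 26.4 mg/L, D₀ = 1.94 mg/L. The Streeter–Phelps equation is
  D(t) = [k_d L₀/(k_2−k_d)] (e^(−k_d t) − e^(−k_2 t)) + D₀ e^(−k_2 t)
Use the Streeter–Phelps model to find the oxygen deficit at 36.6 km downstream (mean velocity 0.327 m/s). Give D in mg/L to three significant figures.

Travel time t = x/v = 36.6 km / (0.327 m/s) = 36600 m / 0.327 m/s = 111900 s = 1.295 d.
k_d L₀/(k_2−k_d) = 0.286×26.4/(1.31−0.286) = 7.550/1.024 = 7.373 mg/L.
e^(−k_d t) = e^(−0.286×1.295) = 0.6904; e^(−k_2 t) = e^(−1.31×1.295) = 0.1832.
D = 7.373 × (0.6904 − 0.1832) + 1.94 × 0.1832 = 3.740 + 0.3555 = 4.095 mg/L.

D ≈ 4.10 mg/L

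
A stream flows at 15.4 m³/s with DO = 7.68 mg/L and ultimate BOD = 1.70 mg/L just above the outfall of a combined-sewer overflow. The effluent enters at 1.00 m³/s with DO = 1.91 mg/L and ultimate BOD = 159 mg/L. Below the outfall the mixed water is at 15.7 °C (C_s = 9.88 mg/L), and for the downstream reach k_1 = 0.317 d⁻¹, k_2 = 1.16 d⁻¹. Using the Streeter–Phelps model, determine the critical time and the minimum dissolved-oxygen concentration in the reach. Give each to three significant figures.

t_c ≈ 0.449 d; minimum DO ≈ 7.20 mg/L

Mixed DO = (15.4×7.68 + 1.00×1.91)/(15.4+1.00) = 120.2/16.40 = 7.328 mg/L.
Mixed L₀ = (15.4×1.70 + 1.00×159)/(16.40) = 185.2/16.40 = 11.29 mg/L.
Initial deficit D₀ = C_s − DO₀ = 9.88 − 7.328 = 2.552 mg/L.
t_c = (1/0.8430) ln[(1.16/0.317)(1 − 2.552×0.8430/(0.317×11.29))] = 1.186 × ln(1.460) = 0.4490 d.
D_c = (0.317/1.16) × 11.29 × e^(−0.317×0.4490) = 0.2733 × 11.29 × 0.8673 = 2.676 mg/L.
Minimum DO = 9.88 − 2.676 = 7.204 mg/L.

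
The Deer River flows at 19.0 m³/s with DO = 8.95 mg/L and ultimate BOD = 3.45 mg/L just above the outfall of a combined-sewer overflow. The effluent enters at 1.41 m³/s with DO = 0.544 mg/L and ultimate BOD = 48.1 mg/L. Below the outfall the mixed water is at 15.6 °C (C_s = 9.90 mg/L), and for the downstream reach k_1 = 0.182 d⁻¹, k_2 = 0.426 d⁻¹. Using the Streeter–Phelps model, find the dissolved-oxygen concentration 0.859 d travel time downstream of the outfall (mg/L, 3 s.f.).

DO ≈ 8.05 mg/L

Mixed DO = (19.0×8.95 + 1.41×0.544)/(19.0+1.41) = 170.8/20.41 = 8.369 mg/L.
Mixed L₀ = (19.0×3.45 + 1.41×48.1)/(20.41) = 133.4/20.41 = 6.535 mg/L.
Initial deficit D₀ = C_s − DO₀ = 9.90 − 8.369 = 1.531 mg/L.
D(0.859) = [0.182×6.535/(0.426−0.182)](e^(−0.182×0.859) − e^(−0.426×0.859)) + 1.531 e^(−0.426×0.859)
= 4.874 × (0.8553 − 0.6935) + 1.531 × 0.6935 = 1.850 mg/L.
DO = 9.90 − 1.850 = 8.050 mg/L.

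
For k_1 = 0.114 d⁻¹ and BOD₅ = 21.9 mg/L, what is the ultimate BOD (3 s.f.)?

BOD₅ = L₀(1 − e^(−5k_1)) ⇒ L₀ = BOD₅ / (1 − e^(−5×0.114))
= 21.9 / (1 − 0.5655) = 21.9 / 0.4345 = 50.41 mg/L.

L₀ ≈ 50.4 mg/L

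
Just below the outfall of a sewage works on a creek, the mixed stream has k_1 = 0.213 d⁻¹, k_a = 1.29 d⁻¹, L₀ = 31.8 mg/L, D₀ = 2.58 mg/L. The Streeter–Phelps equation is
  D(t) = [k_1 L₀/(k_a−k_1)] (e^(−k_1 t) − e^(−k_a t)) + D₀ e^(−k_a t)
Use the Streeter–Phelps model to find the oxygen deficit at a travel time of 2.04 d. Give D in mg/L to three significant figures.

D ≈ 3.81 mg/L

k_1 L₀/(k_a−k_1) = 0.213×31.8/(1.29−0.213) = 6.773/1.077 = 6.289 mg/L.
e^(−k_1 t) = e^(−0.213×2.040) = 0.6476; e^(−k_a t) = e^(−1.29×2.040) = 0.07196.
D = 6.289 × (0.6476 − 0.07196) + 2.58 × 0.07196 = 3.620 + 0.1857 = 3.806 mg/L.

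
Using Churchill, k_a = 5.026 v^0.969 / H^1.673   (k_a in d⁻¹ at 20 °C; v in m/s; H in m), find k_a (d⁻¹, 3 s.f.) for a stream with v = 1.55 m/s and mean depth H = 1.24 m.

k_a ≈ 5.36 d⁻¹

k_a = 5.026 × 1.55^0.969 / 1.24^1.673 = 5.026 × 1.529 / 1.433 = 5.362 d⁻¹.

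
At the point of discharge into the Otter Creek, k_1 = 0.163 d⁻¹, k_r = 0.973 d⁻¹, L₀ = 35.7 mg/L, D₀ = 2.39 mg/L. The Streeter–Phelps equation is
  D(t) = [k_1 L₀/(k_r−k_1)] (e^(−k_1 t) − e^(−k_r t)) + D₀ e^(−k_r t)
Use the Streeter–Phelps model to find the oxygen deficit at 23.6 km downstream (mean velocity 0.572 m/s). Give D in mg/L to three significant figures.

D ≈ 3.63 mg/L

Travel time t = x/v = 23.6 km / (0.572 m/s) = 23600 m / 0.572 m/s = 41260 s = 0.4775 d.
k_1 L₀/(k_r−k_1) = 0.163×35.7/(0.973−0.163) = 5.819/0.8100 = 7.184 mg/L.
e^(−k_1 t) = e^(−0.163×0.4775) = 0.9251; e^(−k_r t) = e^(−0.973×0.4775) = 0.6284.
D = 7.184 × (0.9251 − 0.6284) + 2.39 × 0.6284 = 2.132 + 1.502 = 3.634 mg/L.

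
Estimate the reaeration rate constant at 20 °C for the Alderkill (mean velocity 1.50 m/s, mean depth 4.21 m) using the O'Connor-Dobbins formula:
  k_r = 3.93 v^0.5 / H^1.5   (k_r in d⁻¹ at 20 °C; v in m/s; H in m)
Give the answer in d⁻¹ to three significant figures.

k_r = 3.93 × 1.50^0.5 / 4.21^1.5 = 3.93 × 1.225 / 8.638 = 0.5572 d⁻¹.

k_r ≈ 0.557 d⁻¹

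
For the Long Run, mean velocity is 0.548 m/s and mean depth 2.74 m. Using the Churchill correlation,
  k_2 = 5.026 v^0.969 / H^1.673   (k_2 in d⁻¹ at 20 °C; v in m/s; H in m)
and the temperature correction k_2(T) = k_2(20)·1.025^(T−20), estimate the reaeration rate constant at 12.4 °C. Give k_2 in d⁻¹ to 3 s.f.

k_2 ≈ 0.431 d⁻¹

k_2(20) = 5.026 × 0.548^0.969 / 2.74^1.673 = 5.026 × 0.5583 / 5.400 = 0.5197 d⁻¹.
k_2(12.4) = 0.5197 × 1.025^(12.4−20) = 0.5197 × 0.8289 = 0.4308 d⁻¹.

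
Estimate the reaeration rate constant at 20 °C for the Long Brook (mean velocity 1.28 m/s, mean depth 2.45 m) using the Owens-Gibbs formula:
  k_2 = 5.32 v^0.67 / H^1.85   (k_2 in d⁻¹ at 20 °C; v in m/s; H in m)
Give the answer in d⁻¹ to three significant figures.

k_2 = 5.32 × 1.28^0.67 / 2.45^1.85 = 5.32 × 1.180 / 5.248 = 1.196 d⁻¹.

k_2 ≈ 1.20 d⁻¹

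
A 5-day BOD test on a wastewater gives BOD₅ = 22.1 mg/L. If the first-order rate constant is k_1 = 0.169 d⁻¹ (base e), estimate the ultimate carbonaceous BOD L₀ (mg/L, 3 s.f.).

L₀ ≈ 38.7 mg/L

BOD₅ = L₀(1 − e^(−5k_1)) ⇒ L₀ = BOD₅ / (1 − e^(−5×0.169))
= 22.1 / (1 − 0.4296) = 22.1 / 0.5704 = 38.74 mg/L.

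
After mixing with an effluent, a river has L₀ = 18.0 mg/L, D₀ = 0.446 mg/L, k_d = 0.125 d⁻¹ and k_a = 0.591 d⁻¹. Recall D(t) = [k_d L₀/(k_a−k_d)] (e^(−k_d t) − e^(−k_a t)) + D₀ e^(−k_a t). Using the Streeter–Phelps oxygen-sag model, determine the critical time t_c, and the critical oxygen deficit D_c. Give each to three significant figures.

t_c ≈ 3.13 d; D_c ≈ 2.58 mg/L

At the critical point dD/dt = 0, so k_d L₀ e^(−k_d t) = k_a D. Substituting D(t) from the Streeter–Phelps equation and solving for t gives
t_c = ln[(k_a/k_d)(1 − D₀(k_a−k_d)/(k_d L₀))] / (k_a−k_d).
Here k_a−k_d = 0.4660 d⁻¹ and 1 − D₀(k_a−k_d)/(k_d L₀) = 1 − 0.446×0.4660/(0.125×18.0) = 0.9076, so
t_c = ln(4.728 × 0.9076) / 0.4660 = 1.457 / 0.4660 = 3.126 d.
L(t_c) = L₀ e^(−k_d t_c) = 18.0 × 0.6766 = 12.18 mg/L, and at the critical point k_a D_c = k_d L, so D_c = (0.125/0.591) × 12.18 = 2.576 mg/L.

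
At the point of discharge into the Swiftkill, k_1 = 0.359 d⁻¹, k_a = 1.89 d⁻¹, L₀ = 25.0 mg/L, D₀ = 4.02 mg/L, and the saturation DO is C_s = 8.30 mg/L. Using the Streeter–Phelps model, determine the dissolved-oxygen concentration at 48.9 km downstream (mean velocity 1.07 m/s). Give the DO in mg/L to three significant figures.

Travel time t = x/v = 48.9 km / (1.07 m/s) = 48900 m / 1.07 m/s = 45700 s = 0.5289 d.
k_1 L₀/(k_a−k_1) = 0.359×25.0/(1.89−0.359) = 8.975/1.531 = 5.862 mg/L.
e^(−k_1 t) = e^(−0.359×0.5289) = 0.8270; e^(−k_a t) = e^(−1.89×0.5289) = 0.3680.
D = 5.862 × (0.8270 − 0.3680) + 4.02 × 0.3680 = 2.691 + 1.479 = 4.170 mg/L.
DO = C_s − D = 8.30 − 4.170 = 4.130 mg/L.

DO ≈ 4.13 mg/L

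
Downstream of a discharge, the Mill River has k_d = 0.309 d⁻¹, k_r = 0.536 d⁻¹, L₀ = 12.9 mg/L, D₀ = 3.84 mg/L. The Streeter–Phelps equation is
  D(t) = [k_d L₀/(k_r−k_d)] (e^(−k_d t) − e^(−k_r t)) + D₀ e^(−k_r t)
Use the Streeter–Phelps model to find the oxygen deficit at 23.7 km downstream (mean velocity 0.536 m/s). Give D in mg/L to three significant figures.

Travel time t = x/v = 23.7 km / (0.536 m/s) = 23700 m / 0.536 m/s = 44220 s = 0.5118 d.
k_d L₀/(k_r−k_d) = 0.309×12.9/(0.536−0.309) = 3.986/0.2270 = 17.56 mg/L.
e^(−k_d t) = e^(−0.309×0.5118) = 0.8537; e^(−k_r t) = e^(−0.536×0.5118) = 0.7601.
D = 17.56 × (0.8537 − 0.7601) + 3.84 × 0.7601 = 1.644 + 2.919 = 4.563 mg/L.

D ≈ 4.56 mg/L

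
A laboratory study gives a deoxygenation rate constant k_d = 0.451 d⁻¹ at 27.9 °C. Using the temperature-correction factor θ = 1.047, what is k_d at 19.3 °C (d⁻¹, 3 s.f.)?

k_d(T₂) = k_d(T₁) · θ^(T₂−T₁) = 0.451 × 1.047^(19.3−27.9)
= 0.451 × 1.047^-8.60 = 0.451 × 0.6737 = 0.3038 d⁻¹.

k_d ≈ 0.304 d⁻¹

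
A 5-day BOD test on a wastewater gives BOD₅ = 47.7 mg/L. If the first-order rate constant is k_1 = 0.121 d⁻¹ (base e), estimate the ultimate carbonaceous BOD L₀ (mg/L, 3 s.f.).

BOD₅ = L₀(1 − e^(−5k_1)) ⇒ L₀ = BOD₅ / (1 − e^(−5×0.121))
= 47.7 / (1 − 0.5461) = 47.7 / 0.4539 = 105.1 mg/L.

L₀ ≈ 105 mg/L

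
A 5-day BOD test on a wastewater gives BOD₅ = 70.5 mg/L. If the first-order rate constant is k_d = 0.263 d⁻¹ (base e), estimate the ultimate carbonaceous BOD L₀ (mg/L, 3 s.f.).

L₀ ≈ 96.4 mg/L

BOD₅ = L₀(1 − e^(−5k_d)) ⇒ L₀ = BOD₅ / (1 − e^(−5×0.263))
= 70.5 / (1 − 0.2685) = 70.5 / 0.7315 = 96.37 mg/L.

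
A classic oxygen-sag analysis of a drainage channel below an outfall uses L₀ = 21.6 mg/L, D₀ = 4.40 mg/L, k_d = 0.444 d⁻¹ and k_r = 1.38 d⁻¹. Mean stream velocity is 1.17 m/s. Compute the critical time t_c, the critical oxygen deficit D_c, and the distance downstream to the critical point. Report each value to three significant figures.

At the critical point dD/dt = 0, so k_d L₀ e^(−k_d t) = k_r D. Substituting D(t) from the Streeter–Phelps equation and solving for t gives
t_c = ln[(k_r/k_d)(1 − D₀(k_r−k_d)/(k_d L₀))] / (k_r−k_d).
Here k_r−k_d = 0.9360 d⁻¹ and 1 − D₀(k_r−k_d)/(k_d L₀) = 1 − 4.40×0.9360/(0.444×21.6) = 0.5706, so
t_c = ln(3.108 × 0.5706) / 0.9360 = 0.5729 / 0.9360 = 0.6121 d.
D_c = (k_d/k_r) L₀ e^(−k_d t_c) = (0.444/1.38) × 21.6 × e^(−0.444×0.6121) = 0.3217 × 21.6 × 0.7620 = 5.296 mg/L.
x_c = v t_c = 1.17 m/s × 0.6121 d × 86400 s/d = 61870 m ≈ 61.9 km.

t_c ≈ 0.612 d; D_c ≈ 5.30 mg/L; x_c ≈ 61.9 km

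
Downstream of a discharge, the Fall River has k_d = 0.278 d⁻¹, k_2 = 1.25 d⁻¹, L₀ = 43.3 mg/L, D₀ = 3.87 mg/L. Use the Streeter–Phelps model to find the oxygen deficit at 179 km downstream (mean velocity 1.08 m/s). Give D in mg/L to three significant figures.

Travel time t = x/v = 179 km / (1.08 m/s) = 179000 m / 1.08 m/s = 165700 s = 1.918 d.
k_d L₀/(k_2−k_d) = 0.278×43.3/(1.25−0.278) = 12.04/0.9720 = 12.38 mg/L.
e^(−k_d t) = e^(−0.278×1.918) = 0.5867; e^(−k_2 t) = e^(−1.25×1.918) = 0.09091.
D = 12.38 × (0.5867 − 0.09091) + 3.87 × 0.09091 = 6.140 + 0.3518 = 6.491 mg/L.

D ≈ 6.49 mg/L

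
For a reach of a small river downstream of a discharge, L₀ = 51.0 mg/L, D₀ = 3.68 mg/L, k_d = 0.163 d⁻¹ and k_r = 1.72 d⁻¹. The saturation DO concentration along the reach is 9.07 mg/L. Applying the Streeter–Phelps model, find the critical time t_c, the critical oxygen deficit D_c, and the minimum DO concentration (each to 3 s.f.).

With k_r/k_d = 10.55 and 1 − D₀(k_r−k_d)/(k_d L₀) = 0.3107,
t_c = ln(10.55 × 0.3107) / (1.72 − 0.163) = ln(3.279) / 1.557 = 1.188/1.557 = 0.7627 d.
D_c = (k_d/k_r) L₀ e^(−k_d t_c) = (0.163/1.72) × 51.0 × e^(−0.163×0.7627) = 0.09477 × 51.0 × 0.8831 = 4.268 mg/L.
Minimum DO = C_s − D_c = 9.07 − 4.268 = 4.802 mg/L.

t_c ≈ 0.763 d; D_c ≈ 4.27 mg/L; min DO ≈ 4.80 mg/L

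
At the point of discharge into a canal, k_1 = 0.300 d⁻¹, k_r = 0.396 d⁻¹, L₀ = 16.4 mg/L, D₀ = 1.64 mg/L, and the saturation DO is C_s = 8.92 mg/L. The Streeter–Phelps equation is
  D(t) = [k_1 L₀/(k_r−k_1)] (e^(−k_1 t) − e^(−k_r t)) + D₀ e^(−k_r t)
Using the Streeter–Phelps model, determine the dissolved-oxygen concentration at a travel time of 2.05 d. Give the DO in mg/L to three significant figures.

DO ≈ 3.24 mg/L

k_1 L₀/(k_r−k_1) = 0.300×16.4/(0.396−0.300) = 4.920/0.09600 = 51.25 mg/L.
e^(−k_1 t) = e^(−0.300×2.050) = 0.5406; e^(−k_r t) = e^(−0.396×2.050) = 0.4441.
D = 51.25 × (0.5406 − 0.4441) + 1.64 × 0.4441 = 4.950 + 0.7283 = 5.678 mg/L.
DO = C_s − D = 8.92 − 5.678 = 3.242 mg/L.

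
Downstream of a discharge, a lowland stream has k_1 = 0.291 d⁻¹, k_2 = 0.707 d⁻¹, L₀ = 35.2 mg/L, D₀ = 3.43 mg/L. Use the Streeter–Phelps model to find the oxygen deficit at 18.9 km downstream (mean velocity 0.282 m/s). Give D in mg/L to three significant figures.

D ≈ 7.40 mg/L

Travel time t = x/v = 18.9 km / (0.282 m/s) = 18900 m / 0.282 m/s = 67020 s = 0.7757 d.
k_1 L₀/(k_2−k_1) = 0.291×35.2/(0.707−0.291) = 10.24/0.4160 = 24.62 mg/L.
e^(−k_1 t) = e^(−0.291×0.7757) = 0.7979; e^(−k_2 t) = e^(−0.707×0.7757) = 0.5779.
D = 24.62 × (0.7979 − 0.5779) + 3.43 × 0.5779 = 5.419 + 1.982 = 7.401 mg/L.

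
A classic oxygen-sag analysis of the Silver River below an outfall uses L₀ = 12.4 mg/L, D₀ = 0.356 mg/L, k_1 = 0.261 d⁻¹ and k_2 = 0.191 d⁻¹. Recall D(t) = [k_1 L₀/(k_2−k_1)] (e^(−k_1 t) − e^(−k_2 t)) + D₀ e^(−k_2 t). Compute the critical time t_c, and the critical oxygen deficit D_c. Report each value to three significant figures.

t_c ≈ 4.35 d; D_c ≈ 5.44 mg/L

At the critical point dD/dt = 0, so k_1 L₀ e^(−k_1 t) = k_2 D. Substituting D(t) from the Streeter–Phelps equation and solving for t gives
t_c = ln[(k_2/k_1)(1 − D₀(k_2−k_1)/(k_1 L₀))] / (k_2−k_1).
Here k_2−k_1 = -0.07000 d⁻¹ and 1 − D₀(k_2−k_1)/(k_1 L₀) = 1 − 0.356×-0.07000/(0.261×12.4) = 1.008, so
t_c = ln(0.7318 × 1.008) / -0.07000 = -0.3046 / -0.07000 = 4.351 d.
L(t_c) = L₀ e^(−k_1 t_c) = 12.4 × 0.3212 = 3.983 mg/L, and at the critical point k_2 D_c = k_1 L, so D_c = (0.261/0.191) × 3.983 = 5.443 mg/L.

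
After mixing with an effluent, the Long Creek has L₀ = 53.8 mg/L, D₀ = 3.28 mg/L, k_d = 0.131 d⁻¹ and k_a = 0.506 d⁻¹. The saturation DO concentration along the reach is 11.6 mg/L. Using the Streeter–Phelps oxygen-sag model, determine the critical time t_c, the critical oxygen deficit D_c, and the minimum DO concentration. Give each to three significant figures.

t_c ≈ 3.09 d; D_c ≈ 9.29 mg/L; min DO ≈ 2.31 mg/L

With k_a/k_d = 3.863 and 1 − D₀(k_a−k_d)/(k_d L₀) = 0.8255,
t_c = ln(3.863 × 0.8255) / (0.506 − 0.131) = ln(3.188) / 0.3750 = 1.160/0.3750 = 3.092 d.
L(t_c) = L₀ e^(−k_d t_c) = 53.8 × 0.6669 = 35.88 mg/L, and at the critical point k_a D_c = k_d L, so D_c = (0.131/0.506) × 35.88 = 9.289 mg/L.
Minimum DO = C_s − D_c = 11.6 − 9.289 = 2.311 mg/L.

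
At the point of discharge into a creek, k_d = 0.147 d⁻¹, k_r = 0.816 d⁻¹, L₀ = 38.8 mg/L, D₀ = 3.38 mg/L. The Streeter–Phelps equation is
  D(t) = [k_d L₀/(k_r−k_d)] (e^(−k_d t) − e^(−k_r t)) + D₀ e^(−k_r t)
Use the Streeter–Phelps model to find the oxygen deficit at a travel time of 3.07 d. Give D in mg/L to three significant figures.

D ≈ 5.01 mg/L

k_d L₀/(k_r−k_d) = 0.147×38.8/(0.816−0.147) = 5.704/0.6690 = 8.526 mg/L.
e^(−k_d t) = e^(−0.147×3.070) = 0.6368; e^(−k_r t) = e^(−0.816×3.070) = 0.08167.
D = 8.526 × (0.6368 − 0.08167) + 3.38 × 0.08167 = 4.733 + 0.2760 = 5.009 mg/L.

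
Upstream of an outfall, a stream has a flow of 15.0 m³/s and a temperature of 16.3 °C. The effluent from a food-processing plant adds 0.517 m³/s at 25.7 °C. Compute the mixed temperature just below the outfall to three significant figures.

Flow-weighted mixing: C = (Q_r C_r + Q_w C_w)/(Q_r + Q_w)
= (15.0×16.3 + 0.517×25.7)/(15.0 + 0.517) = 257.8/15.52 = 16.61 °C.

16.6 °C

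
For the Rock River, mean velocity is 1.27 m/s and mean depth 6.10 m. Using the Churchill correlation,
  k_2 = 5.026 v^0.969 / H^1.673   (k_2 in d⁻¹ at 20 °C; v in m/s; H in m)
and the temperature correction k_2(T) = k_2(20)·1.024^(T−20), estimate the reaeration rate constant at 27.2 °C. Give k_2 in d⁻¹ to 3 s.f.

k_2(20) = 5.026 × 1.27^0.969 / 6.10^1.673 = 5.026 × 1.261 / 20.60 = 0.3076 d⁻¹.
k_2(27.2) = 0.3076 × 1.024^(27.2−20) = 0.3076 × 1.186 = 0.3648 d⁻¹.

k_2 ≈ 0.365 d⁻¹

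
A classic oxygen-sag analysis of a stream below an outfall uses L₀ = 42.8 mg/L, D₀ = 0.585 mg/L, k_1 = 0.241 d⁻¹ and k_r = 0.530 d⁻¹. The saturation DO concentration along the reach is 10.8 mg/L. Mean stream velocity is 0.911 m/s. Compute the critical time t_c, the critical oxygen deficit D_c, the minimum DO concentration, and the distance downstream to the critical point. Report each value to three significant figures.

t_c ≈ 2.67 d; D_c ≈ 10.2 mg/L; min DO ≈ 0.573 mg/L; x_c ≈ 210 km

t_c = [1/(k_r−k_1)] ln[(k_r/k_1)(1 − D₀(k_r−k_1)/(k_1 L₀))]
= [1/(0.530−0.241)] ln[(0.530/0.241)(1 − 0.585×0.2890/(0.241×42.8))]
= (1/0.2890) ln[2.199 × 0.9836] = 3.460 × ln(2.163) = 3.460 × 0.7716 = 2.670 d.
D_c = (k_1/k_r) L₀ e^(−k_1 t_c) = (0.241/0.530) × 42.8 × e^(−0.241×2.670) = 0.4547 × 42.8 × 0.5255 = 10.23 mg/L.
Minimum DO = C_s − D_c = 10.8 − 10.23 = 0.5728 mg/L.
x_c = v t_c = 0.911 m/s × 2.670 d × 86400 s/d = 210100 m ≈ 210 km.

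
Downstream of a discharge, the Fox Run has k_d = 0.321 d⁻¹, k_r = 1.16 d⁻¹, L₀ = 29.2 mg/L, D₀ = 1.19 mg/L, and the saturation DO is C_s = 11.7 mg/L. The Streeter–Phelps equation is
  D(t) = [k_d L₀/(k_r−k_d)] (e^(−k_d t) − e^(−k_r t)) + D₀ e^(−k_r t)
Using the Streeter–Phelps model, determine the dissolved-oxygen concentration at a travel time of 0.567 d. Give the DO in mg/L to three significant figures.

DO ≈ 7.56 mg/L

k_d L₀/(k_r−k_d) = 0.321×29.2/(1.16−0.321) = 9.373/0.8390 = 11.17 mg/L.
e^(−k_d t) = e^(−0.321×0.5670) = 0.8336; e^(−k_r t) = e^(−1.16×0.5670) = 0.5180.
D = 11.17 × (0.8336 − 0.5180) + 1.19 × 0.5180 = 3.525 + 0.6165 = 4.142 mg/L.
DO = C_s − D = 11.7 − 4.142 = 7.558 mg/L.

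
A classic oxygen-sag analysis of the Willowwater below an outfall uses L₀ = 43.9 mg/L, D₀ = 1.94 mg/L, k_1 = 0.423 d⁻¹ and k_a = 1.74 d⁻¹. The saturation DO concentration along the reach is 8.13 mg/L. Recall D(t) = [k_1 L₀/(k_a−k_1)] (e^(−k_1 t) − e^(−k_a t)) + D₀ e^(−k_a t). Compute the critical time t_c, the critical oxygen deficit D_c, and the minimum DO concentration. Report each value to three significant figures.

At the critical point dD/dt = 0, so k_1 L₀ e^(−k_1 t) = k_a D. Substituting D(t) from the Streeter–Phelps equation and solving for t gives
t_c = ln[(k_a/k_1)(1 − D₀(k_a−k_1)/(k_1 L₀))] / (k_a−k_1).
Here k_a−k_1 = 1.317 d⁻¹ and 1 − D₀(k_a−k_1)/(k_1 L₀) = 1 − 1.94×1.317/(0.423×43.9) = 0.8624, so
t_c = ln(4.113 × 0.8624) / 1.317 = 1.266 / 1.317 = 0.9615 d.
D_c = (k_1/k_a) L₀ e^(−k_1 t_c) = (0.423/1.74) × 43.9 × e^(−0.423×0.9615) = 0.2431 × 43.9 × 0.6658 = 7.106 mg/L.
Minimum DO = C_s − D_c = 8.13 − 7.106 = 1.024 mg/L.

t_c ≈ 0.961 d; D_c ≈ 7.11 mg/L; min DO ≈ 1.02 mg/L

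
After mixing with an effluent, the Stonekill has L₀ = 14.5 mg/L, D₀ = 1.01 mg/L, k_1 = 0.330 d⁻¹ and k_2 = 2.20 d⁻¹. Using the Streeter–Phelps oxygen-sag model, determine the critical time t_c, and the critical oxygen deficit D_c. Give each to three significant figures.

t_c ≈ 0.746 d; D_c ≈ 1.70 mg/L

At the critical point dD/dt = 0, so k_1 L₀ e^(−k_1 t) = k_2 D. Substituting D(t) from the Streeter–Phelps equation and solving for t gives
t_c = ln[(k_2/k_1)(1 − D₀(k_2−k_1)/(k_1 L₀))] / (k_2−k_1).
Here k_2−k_1 = 1.870 d⁻¹ and 1 − D₀(k_2−k_1)/(k_1 L₀) = 1 − 1.01×1.870/(0.330×14.5) = 0.6053, so
t_c = ln(6.667 × 0.6053) / 1.870 = 1.395 / 1.870 = 0.7460 d.
L(t_c) = L₀ e^(−k_1 t_c) = 14.5 × 0.7818 = 11.34 mg/L, and at the critical point k_2 D_c = k_1 L, so D_c = (0.330/2.20) × 11.34 = 1.700 mg/L.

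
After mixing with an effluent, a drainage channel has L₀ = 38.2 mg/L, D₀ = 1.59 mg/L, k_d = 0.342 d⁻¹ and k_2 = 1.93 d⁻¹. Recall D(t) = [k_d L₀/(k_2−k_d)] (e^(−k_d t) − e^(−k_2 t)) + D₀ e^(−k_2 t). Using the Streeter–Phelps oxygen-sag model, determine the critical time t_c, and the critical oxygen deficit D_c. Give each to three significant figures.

t_c ≈ 0.954 d; D_c ≈ 4.88 mg/L

With k_2/k_d = 5.643 and 1 − D₀(k_2−k_d)/(k_d L₀) = 0.8067,
t_c = ln(5.643 × 0.8067) / (1.93 − 0.342) = ln(4.553) / 1.588 = 1.516/1.588 = 0.9545 d.
L(t_c) = L₀ e^(−k_d t_c) = 38.2 × 0.7215 = 27.56 mg/L, and at the critical point k_2 D_c = k_d L, so D_c = (0.342/1.93) × 27.56 = 4.884 mg/L.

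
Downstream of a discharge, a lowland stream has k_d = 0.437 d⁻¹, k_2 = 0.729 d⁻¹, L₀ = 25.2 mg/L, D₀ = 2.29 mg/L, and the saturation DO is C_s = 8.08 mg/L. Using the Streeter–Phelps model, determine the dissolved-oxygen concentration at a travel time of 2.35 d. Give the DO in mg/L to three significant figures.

k_d L₀/(k_2−k_d) = 0.437×25.2/(0.729−0.437) = 11.01/0.2920 = 37.71 mg/L.
e^(−k_d t) = e^(−0.437×2.350) = 0.3581; e^(−k_2 t) = e^(−0.729×2.350) = 0.1803.
D = 37.71 × (0.3581 − 0.1803) + 2.29 × 0.1803 = 6.706 + 0.4129 = 7.118 mg/L.
DO = C_s − D = 8.08 − 7.118 = 0.9616 mg/L.

DO ≈ 0.962 mg/L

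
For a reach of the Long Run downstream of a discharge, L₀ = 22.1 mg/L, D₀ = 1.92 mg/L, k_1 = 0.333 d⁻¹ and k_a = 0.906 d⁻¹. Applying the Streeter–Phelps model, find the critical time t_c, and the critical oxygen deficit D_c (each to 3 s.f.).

t_c ≈ 1.46 d; D_c ≈ 4.99 mg/L

At the critical point dD/dt = 0, so k_1 L₀ e^(−k_1 t) = k_a D. Substituting D(t) from the Streeter–Phelps equation and solving for t gives
t_c = ln[(k_a/k_1)(1 − D₀(k_a−k_1)/(k_1 L₀))] / (k_a−k_1).
Here k_a−k_1 = 0.5730 d⁻¹ and 1 − D₀(k_a−k_1)/(k_1 L₀) = 1 − 1.92×0.5730/(0.333×22.1) = 0.8505, so
t_c = ln(2.721 × 0.8505) / 0.5730 = 0.8390 / 0.5730 = 1.464 d.
D_c = (k_1/k_a) L₀ e^(−k_1 t_c) = (0.333/0.906) × 22.1 × e^(−0.333×1.464) = 0.3675 × 22.1 × 0.6141 = 4.988 mg/L.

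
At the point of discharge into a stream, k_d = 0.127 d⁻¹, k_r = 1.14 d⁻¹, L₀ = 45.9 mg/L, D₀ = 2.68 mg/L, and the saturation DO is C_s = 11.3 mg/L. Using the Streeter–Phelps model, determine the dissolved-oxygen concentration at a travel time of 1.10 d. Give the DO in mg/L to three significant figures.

k_d L₀/(k_r−k_d) = 0.127×45.9/(1.14−0.127) = 5.829/1.013 = 5.754 mg/L.
e^(−k_d t) = e^(−0.127×1.100) = 0.8696; e^(−k_r t) = e^(−1.14×1.100) = 0.2854.
D = 5.754 × (0.8696 − 0.2854) + 2.68 × 0.2854 = 3.362 + 0.7648 = 4.127 mg/L.
DO = C_s − D = 11.3 − 4.127 = 7.173 mg/L.

DO ≈ 7.17 mg/L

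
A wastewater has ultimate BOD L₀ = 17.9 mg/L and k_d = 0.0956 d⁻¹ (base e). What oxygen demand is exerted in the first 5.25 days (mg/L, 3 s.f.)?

y_t = L₀(1 − e^(−k_d t)) = 17.9 × (1 − e^(−0.0956×5.25))
= 17.9 × (1 − 0.6054) = 17.9 × 0.3946 = 7.064 mg/L.

y ≈ 7.06 mg/L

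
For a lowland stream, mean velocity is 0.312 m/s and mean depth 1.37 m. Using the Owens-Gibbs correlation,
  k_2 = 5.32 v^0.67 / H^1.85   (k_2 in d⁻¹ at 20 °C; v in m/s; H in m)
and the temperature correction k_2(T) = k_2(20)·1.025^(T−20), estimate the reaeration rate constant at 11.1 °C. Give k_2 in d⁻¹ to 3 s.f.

k_2 ≈ 1.09 d⁻¹

k_2(20) = 5.32 × 0.312^0.67 / 1.37^1.85 = 5.32 × 0.4582 / 1.790 = 1.362 d⁻¹.
k_2(11.1) = 1.362 × 1.025^(11.1−20) = 1.362 × 0.8027 = 1.093 d⁻¹.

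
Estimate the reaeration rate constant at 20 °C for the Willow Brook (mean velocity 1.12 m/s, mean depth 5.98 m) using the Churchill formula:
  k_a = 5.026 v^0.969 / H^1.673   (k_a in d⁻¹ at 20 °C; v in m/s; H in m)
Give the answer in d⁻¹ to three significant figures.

k_a ≈ 0.282 d⁻¹

k_a = 5.026 × 1.12^0.969 / 5.98^1.673 = 5.026 × 1.116 / 19.93 = 0.2815 d⁻¹.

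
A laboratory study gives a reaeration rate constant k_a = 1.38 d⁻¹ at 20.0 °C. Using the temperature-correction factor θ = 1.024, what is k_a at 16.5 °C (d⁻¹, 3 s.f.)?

k_a(T₂) = k_a(T₁) · θ^(T₂−T₁) = 1.38 × 1.024^(16.5−20.0)
= 1.38 × 1.024^-3.50 = 1.38 × 0.9203 = 1.270 d⁻¹.

k_a ≈ 1.27 d⁻¹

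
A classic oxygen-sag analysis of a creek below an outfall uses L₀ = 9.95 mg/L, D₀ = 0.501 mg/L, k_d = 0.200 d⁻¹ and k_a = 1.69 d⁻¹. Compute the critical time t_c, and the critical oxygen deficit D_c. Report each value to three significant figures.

t_c = [1/(k_a−k_d)] ln[(k_a/k_d)(1 − D₀(k_a−k_d)/(k_d L₀))]
= [1/(1.69−0.200)] ln[(1.69/0.200)(1 − 0.501×1.490/(0.200×9.95))]
= (1/1.490) ln[8.450 × 0.6249] = 0.6711 × ln(5.280) = 0.6711 × 1.664 = 1.117 d.
D_c = (k_d/k_a) L₀ e^(−k_d t_c) = (0.200/1.69) × 9.95 × e^(−0.200×1.117) = 0.1183 × 9.95 × 0.7998 = 0.9418 mg/L.

t_c ≈ 1.12 d; D_c ≈ 0.942 mg/L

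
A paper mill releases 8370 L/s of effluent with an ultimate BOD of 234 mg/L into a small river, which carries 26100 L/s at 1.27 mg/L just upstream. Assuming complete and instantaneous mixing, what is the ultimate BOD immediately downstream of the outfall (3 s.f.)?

Flow-weighted mixing: C = (Q_r C_r + Q_w C_w)/(Q_r + Q_w)
= (26100×1.27 + 8370×234)/(26100 + 8370) = 1.992×10^6/34470 = 57.78 mg/L.

57.8 mg/L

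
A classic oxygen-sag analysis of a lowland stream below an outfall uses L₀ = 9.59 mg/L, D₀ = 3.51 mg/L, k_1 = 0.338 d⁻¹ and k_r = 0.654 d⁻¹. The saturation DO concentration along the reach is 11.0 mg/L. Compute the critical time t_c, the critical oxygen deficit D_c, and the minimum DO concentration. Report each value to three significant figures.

t_c ≈ 0.763 d; D_c ≈ 3.83 mg/L; min DO ≈ 7.17 mg/L

With k_r/k_1 = 1.935 and 1 − D₀(k_r−k_1)/(k_1 L₀) = 0.6578,
t_c = ln(1.935 × 0.6578) / (0.654 − 0.338) = ln(1.273) / 0.3160 = 0.2412/0.3160 = 0.7634 d.
D_c = (k_1/k_r) L₀ e^(−k_1 t_c) = (0.338/0.654) × 9.59 × e^(−0.338×0.7634) = 0.5168 × 9.59 × 0.7726 = 3.829 mg/L.
Minimum DO = C_s − D_c = 11.0 − 3.829 = 7.171 mg/L.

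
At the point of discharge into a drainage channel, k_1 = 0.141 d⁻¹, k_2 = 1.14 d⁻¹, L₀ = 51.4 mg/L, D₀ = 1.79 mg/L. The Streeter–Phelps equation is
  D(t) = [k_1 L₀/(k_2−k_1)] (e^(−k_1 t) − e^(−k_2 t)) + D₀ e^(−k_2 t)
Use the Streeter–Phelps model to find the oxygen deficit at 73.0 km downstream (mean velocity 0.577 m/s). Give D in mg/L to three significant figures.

D ≈ 4.87 mg/L

Travel time t = x/v = 73.0 km / (0.577 m/s) = 73000 m / 0.577 m/s = 126500 s = 1.464 d.
k_1 L₀/(k_2−k_1) = 0.141×51.4/(1.14−0.141) = 7.247/0.9990 = 7.255 mg/L.
e^(−k_1 t) = e^(−0.141×1.464) = 0.8135; e^(−k_2 t) = e^(−1.14×1.464) = 0.1884.
D = 7.255 × (0.8135 − 0.1884) + 1.79 × 0.1884 = 4.535 + 0.3372 = 4.872 mg/L.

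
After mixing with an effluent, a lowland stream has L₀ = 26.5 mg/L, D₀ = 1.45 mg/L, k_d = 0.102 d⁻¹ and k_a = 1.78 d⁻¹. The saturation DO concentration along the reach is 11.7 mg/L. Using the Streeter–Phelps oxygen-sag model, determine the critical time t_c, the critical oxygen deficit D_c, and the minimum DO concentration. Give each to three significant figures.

At the critical point dD/dt = 0, so k_d L₀ e^(−k_d t) = k_a D. Substituting D(t) from the Streeter–Phelps equation and solving for t gives
t_c = ln[(k_a/k_d)(1 − D₀(k_a−k_d)/(k_d L₀))] / (k_a−k_d).
Here k_a−k_d = 1.678 d⁻¹ and 1 − D₀(k_a−k_d)/(k_d L₀) = 1 − 1.45×1.678/(0.102×26.5) = 0.09985, so
t_c = ln(17.45 × 0.09985) / 1.678 = 0.5553 / 1.678 = 0.3309 d.
L(t_c) = L₀ e^(−k_d t_c) = 26.5 × 0.9668 = 25.62 mg/L, and at the critical point k_a D_c = k_d L, so D_c = (0.102/1.78) × 25.62 = 1.468 mg/L.
Minimum DO = C_s − D_c = 11.7 − 1.468 = 10.23 mg/L.

t_c ≈ 0.331 d; D_c ≈ 1.47 mg/L; min DO ≈ 10.2 mg/L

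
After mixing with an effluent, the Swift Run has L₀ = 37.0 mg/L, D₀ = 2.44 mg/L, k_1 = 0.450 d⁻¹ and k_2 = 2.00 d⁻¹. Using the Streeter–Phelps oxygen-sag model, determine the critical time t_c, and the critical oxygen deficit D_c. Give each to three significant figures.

With k_2/k_1 = 4.444 and 1 − D₀(k_2−k_1)/(k_1 L₀) = 0.7729,
t_c = ln(4.444 × 0.7729) / (2.00 − 0.450) = ln(3.435) / 1.550 = 1.234/1.550 = 0.7961 d.
D_c = (k_1/k_2) L₀ e^(−k_1 t_c) = (0.450/2.00) × 37.0 × e^(−0.450×0.7961) = 0.2250 × 37.0 × 0.6989 = 5.818 mg/L.

t_c ≈ 0.796 d; D_c ≈ 5.82 mg/L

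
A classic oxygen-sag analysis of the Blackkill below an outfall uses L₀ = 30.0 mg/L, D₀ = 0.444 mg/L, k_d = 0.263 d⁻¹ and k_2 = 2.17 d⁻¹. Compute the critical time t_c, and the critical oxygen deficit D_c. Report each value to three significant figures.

At the critical point dD/dt = 0, so k_d L₀ e^(−k_d t) = k_2 D. Substituting D(t) from the Streeter–Phelps equation and solving for t gives
t_c = ln[(k_2/k_d)(1 − D₀(k_2−k_d)/(k_d L₀))] / (k_2−k_d).
Here k_2−k_d = 1.907 d⁻¹ and 1 − D₀(k_2−k_d)/(k_d L₀) = 1 − 0.444×1.907/(0.263×30.0) = 0.8927, so
t_c = ln(8.251 × 0.8927) / 1.907 = 1.997 / 1.907 = 1.047 d.
D_c = (k_d/k_2) L₀ e^(−k_d t_c) = (0.263/2.17) × 30.0 × e^(−0.263×1.047) = 0.1212 × 30.0 × 0.7593 = 2.761 mg/L.

t_c ≈ 1.05 d; D_c ≈ 2.76 mg/L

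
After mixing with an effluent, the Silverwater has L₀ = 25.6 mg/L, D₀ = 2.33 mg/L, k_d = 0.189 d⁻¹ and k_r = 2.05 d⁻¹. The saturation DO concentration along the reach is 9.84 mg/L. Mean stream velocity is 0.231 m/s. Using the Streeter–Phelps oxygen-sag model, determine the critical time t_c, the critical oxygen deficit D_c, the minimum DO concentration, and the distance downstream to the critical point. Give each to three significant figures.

t_c ≈ 0.0638 d; D_c ≈ 2.33 mg/L; min DO ≈ 7.51 mg/L; x_c ≈ 1.27 km

t_c = [1/(k_r−k_d)] ln[(k_r/k_d)(1 − D₀(k_r−k_d)/(k_d L₀))]
= [1/(2.05−0.189)] ln[(2.05/0.189)(1 − 2.33×1.861/(0.189×25.6))]
= (1/1.861) ln[10.85 × 0.1038] = 0.5373 × ln(1.126) = 0.5373 × 0.1186 = 0.06375 d.
L(t_c) = L₀ e^(−k_d t_c) = 25.6 × 0.9880 = 25.29 mg/L, and at the critical point k_r D_c = k_d L, so D_c = (0.189/2.05) × 25.29 = 2.332 mg/L.
Minimum DO = C_s − D_c = 9.84 − 2.332 = 7.508 mg/L.
x_c = v t_c = 0.231 m/s × 0.06375 d × 86400 s/d = 1272 m ≈ 1.27 km.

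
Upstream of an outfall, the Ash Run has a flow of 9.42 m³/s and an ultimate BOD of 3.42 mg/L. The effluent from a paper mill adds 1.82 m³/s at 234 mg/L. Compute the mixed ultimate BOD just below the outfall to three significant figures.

40.8 mg/L

Flow-weighted mixing: C = (Q_r C_r + Q_w C_w)/(Q_r + Q_w)
= (9.42×3.42 + 1.82×234)/(9.42 + 1.82) = 458.1/11.24 = 40.76 mg/L.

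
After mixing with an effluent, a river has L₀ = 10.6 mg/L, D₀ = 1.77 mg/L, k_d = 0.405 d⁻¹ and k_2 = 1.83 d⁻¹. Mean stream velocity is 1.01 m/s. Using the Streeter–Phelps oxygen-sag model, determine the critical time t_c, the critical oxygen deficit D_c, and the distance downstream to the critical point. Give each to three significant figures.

t_c = [1/(k_2−k_d)] ln[(k_2/k_d)(1 − D₀(k_2−k_d)/(k_d L₀))]
= [1/(1.83−0.405)] ln[(1.83/0.405)(1 − 1.77×1.425/(0.405×10.6))]
= (1/1.425) ln[4.519 × 0.4125] = 0.7018 × ln(1.864) = 0.7018 × 0.6226 = 0.4369 d.
D_c = (k_d/k_2) L₀ e^(−k_d t_c) = (0.405/1.83) × 10.6 × e^(−0.405×0.4369) = 0.2213 × 10.6 × 0.8378 = 1.965 mg/L.
x_c = v t_c = 1.01 m/s × 0.4369 d × 86400 s/d = 38130 m ≈ 38.1 km.

t_c ≈ 0.437 d; D_c ≈ 1.97 mg/L; x_c ≈ 38.1 km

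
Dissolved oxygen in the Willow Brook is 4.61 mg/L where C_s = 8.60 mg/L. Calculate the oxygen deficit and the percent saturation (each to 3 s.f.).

D = C_s − C = 8.60 − 4.61 = 3.99 mg/L.
% saturation = 4.61/8.60 × 100 = 53.6 %.

D ≈ 3.99 mg/L; 53.6 % saturation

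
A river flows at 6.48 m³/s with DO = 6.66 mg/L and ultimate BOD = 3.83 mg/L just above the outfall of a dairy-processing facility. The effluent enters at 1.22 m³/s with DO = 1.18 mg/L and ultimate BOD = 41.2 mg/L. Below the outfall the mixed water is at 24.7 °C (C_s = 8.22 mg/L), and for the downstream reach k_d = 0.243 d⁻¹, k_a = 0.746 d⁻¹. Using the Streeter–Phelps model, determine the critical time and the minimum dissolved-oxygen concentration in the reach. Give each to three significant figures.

t_c ≈ 0.789 d; minimum DO ≈ 5.60 mg/L

Mixed DO = (6.48×6.66 + 1.22×1.18)/(6.48+1.22) = 44.60/7.700 = 5.792 mg/L.
Mixed L₀ = (6.48×3.83 + 1.22×41.2)/(7.700) = 75.08/7.700 = 9.751 mg/L.
Initial deficit D₀ = C_s − DO₀ = 8.22 − 5.792 = 2.428 mg/L.
t_c = (1/0.5030) ln[(0.746/0.243)(1 − 2.428×0.5030/(0.243×9.751))] = 1.988 × ln(1.487) = 0.7894 d.
D_c = (0.243/0.746) × 9.751 × e^(−0.243×0.7894) = 0.3257 × 9.751 × 0.8254 = 2.622 mg/L.
Minimum DO = 8.22 − 2.622 = 5.598 mg/L.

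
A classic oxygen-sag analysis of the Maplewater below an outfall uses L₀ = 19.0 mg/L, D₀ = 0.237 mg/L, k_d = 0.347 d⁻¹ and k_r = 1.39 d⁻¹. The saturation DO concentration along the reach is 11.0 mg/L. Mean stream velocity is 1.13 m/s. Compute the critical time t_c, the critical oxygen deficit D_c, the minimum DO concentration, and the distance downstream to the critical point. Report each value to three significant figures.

t_c ≈ 1.29 d; D_c ≈ 3.03 mg/L; min DO ≈ 7.97 mg/L; x_c ≈ 126 km

At the critical point dD/dt = 0, so k_d L₀ e^(−k_d t) = k_r D. Substituting D(t) from the Streeter–Phelps equation and solving for t gives
t_c = ln[(k_r/k_d)(1 − D₀(k_r−k_d)/(k_d L₀))] / (k_r−k_d).
Here k_r−k_d = 1.043 d⁻¹ and 1 − D₀(k_r−k_d)/(k_d L₀) = 1 − 0.237×1.043/(0.347×19.0) = 0.9625, so
t_c = ln(4.006 × 0.9625) / 1.043 = 1.350 / 1.043 = 1.294 d.
L(t_c) = L₀ e^(−k_d t_c) = 19.0 × 0.6383 = 12.13 mg/L, and at the critical point k_r D_c = k_d L, so D_c = (0.347/1.39) × 12.13 = 3.027 mg/L.
Minimum DO = C_s − D_c = 11.0 − 3.027 = 7.973 mg/L.
x_c = v t_c = 1.13 m/s × 1.294 d × 86400 s/d = 126300 m ≈ 126 km.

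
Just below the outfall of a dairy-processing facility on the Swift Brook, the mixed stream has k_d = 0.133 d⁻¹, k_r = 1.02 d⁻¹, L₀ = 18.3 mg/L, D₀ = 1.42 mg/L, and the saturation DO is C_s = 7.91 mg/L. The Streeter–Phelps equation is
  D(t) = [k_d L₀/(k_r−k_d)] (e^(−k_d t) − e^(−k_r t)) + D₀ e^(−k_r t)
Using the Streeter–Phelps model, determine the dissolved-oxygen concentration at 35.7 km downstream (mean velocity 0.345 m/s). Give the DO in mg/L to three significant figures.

Travel time t = x/v = 35.7 km / (0.345 m/s) = 35700 m / 0.345 m/s = 103500 s = 1.198 d.
k_d L₀/(k_r−k_d) = 0.133×18.3/(1.02−0.133) = 2.434/0.8870 = 2.744 mg/L.
e^(−k_d t) = e^(−0.133×1.198) = 0.8527; e^(−k_r t) = e^(−1.02×1.198) = 0.2948.
D = 2.744 × (0.8527 − 0.2948) + 1.42 × 0.2948 = 1.531 + 0.4185 = 1.950 mg/L.
DO = C_s − D = 7.91 − 1.950 = 5.960 mg/L.

DO ≈ 5.96 mg/L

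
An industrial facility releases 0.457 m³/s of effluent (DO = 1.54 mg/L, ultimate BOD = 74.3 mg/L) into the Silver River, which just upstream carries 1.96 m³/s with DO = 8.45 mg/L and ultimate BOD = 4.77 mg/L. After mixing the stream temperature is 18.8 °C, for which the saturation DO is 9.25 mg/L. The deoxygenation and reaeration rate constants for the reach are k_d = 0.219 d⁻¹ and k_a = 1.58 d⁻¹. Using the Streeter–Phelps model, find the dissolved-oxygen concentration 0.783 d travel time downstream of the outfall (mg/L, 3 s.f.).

DO ≈ 7.05 mg/L

Mixed DO = (1.96×8.45 + 0.457×1.54)/(1.96+0.457) = 17.27/2.417 = 7.143 mg/L.
Mixed L₀ = (1.96×4.77 + 0.457×74.3)/(2.417) = 43.30/2.417 = 17.92 mg/L.
Initial deficit D₀ = C_s − DO₀ = 9.25 − 7.143 = 2.107 mg/L.
D(0.783) = [0.219×17.92/(1.58−0.219)](e^(−0.219×0.783) − e^(−1.58×0.783)) + 2.107 e^(−1.58×0.783)
= 2.883 × (0.8424 − 0.2902) + 2.107 × 0.2902 = 2.203 mg/L.
DO = 9.25 − 2.203 = 7.047 mg/L.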